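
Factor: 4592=2^4 * 7^1 * 41^1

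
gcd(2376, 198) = 198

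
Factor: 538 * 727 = 2^1 * 269^1 * 727^1 = 391126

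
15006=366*41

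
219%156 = 63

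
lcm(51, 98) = 4998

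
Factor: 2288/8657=2^4*13^1*787^(-1)=208/787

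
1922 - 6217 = -4295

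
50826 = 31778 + 19048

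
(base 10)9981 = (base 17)2092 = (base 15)2e56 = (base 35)856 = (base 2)10011011111101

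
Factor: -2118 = -1 * 2^1 * 3^1 * 353^1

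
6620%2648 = 1324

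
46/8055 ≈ 0.00571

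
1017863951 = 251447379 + 766416572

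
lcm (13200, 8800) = 26400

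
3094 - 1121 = 1973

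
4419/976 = 4 + 515/976 ≈ 4.53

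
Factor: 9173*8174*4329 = 2^1*3^2*13^1*37^1*61^1*67^1*9173^1 = 324588861558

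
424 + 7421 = 7845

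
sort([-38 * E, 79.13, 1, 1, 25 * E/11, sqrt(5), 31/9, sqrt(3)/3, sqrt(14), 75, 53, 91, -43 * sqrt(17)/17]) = [-38 * E, -43 * sqrt(17)/17, sqrt(3)/3, 1, 1, sqrt(5), 31/9, sqrt(14), 25 * E/11, 53, 75, 79.13, 91]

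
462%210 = 42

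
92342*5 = 461710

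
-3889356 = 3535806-7425162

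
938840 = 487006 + 451834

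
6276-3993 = 2283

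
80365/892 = 90+85/892 ≈ 90.10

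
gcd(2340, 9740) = 20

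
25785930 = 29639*870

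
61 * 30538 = 1862818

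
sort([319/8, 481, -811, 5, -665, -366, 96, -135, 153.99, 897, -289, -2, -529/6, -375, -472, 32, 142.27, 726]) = [-811, -665, -472, -375, -366, -289, -135, -529/6, -2, 5, 32, 319/8, 96, 142.27, 153.99, 481, 726, 897]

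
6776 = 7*968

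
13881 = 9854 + 4027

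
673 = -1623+2296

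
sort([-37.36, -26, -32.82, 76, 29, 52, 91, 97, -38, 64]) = [-38, -37.36, -32.82, -26, 29, 52, 64, 76, 91, 97]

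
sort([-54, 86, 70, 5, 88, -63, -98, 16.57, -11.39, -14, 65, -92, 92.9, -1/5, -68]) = [-98, -92, -68, -63, -54, -14, -11.39, -1/5, 5, 16.57, 65, 70, 86, 88, 92.9]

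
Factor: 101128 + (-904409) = -1*139^1*5779^1 = -803281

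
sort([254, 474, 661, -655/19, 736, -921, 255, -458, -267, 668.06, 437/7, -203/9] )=[-921, -458, -267, -655/19, -203/9, 437/7, 254, 255, 474, 661, 668.06, 736] 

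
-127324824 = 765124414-892449238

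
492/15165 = 164/5055 ≈ 0.0324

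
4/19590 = 2/9795 ≈ 0.000204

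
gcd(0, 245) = 245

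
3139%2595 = 544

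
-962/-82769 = 26/2237 ≈ 0.0116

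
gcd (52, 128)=4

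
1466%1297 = 169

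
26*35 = 910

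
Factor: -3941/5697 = -1 * 3^(-3) * 7^1 * 211^(-1) * 563^1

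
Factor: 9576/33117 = 2^3 * 3^1 * 83^(-1) = 24/83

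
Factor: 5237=5237^1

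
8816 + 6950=15766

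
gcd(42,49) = 7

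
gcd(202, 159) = 1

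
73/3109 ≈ 0.0235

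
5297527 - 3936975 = 1360552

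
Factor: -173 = -1*173^1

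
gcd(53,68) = 1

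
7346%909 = 74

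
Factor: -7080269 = -1 * 7^1 * 823^1 * 1229^1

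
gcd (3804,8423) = 1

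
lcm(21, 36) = 252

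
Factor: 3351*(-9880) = -1*2^3*3^1*5^1*13^1*19^1*1117^1 = -33107880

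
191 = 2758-2567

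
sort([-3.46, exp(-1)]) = [-3.46, exp(-1)]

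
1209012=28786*42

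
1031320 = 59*17480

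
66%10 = 6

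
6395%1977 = 464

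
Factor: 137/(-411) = -1*3^(-1) = -1/3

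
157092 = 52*3021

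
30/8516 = 15/4258 ≈ 0.00352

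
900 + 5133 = 6033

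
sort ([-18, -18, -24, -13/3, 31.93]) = [-24, -18, -18, -13/3, 31.93]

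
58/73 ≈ 0.795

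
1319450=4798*275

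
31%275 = 31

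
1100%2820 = 1100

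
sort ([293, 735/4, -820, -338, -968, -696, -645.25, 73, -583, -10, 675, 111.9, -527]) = [-968, -820, -696, -645.25, -583, -527, -338, -10, 73, 111.9, 735/4, 293, 675]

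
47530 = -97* (-490)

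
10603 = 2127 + 8476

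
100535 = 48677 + 51858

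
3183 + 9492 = 12675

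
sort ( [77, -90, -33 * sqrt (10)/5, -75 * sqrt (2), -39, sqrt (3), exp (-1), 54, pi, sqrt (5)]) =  [-75 * sqrt (2), -90, -39, -33 * sqrt (10)/5, exp (-1), sqrt (3), sqrt (5), pi, 54, 77]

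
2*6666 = 13332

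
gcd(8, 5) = 1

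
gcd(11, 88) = 11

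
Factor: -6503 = -1 * 7^1 * 929^1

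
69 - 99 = -30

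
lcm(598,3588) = 3588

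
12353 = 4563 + 7790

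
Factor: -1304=-1*2^3*163^1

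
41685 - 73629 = -31944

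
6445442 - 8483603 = -2038161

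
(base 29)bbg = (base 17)1g2f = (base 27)d41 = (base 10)9586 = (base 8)22562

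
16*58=928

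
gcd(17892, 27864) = 36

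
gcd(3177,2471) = 353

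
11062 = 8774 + 2288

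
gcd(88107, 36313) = 1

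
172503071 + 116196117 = 288699188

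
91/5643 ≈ 0.0161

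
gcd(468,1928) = 4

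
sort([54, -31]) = [-31, 54]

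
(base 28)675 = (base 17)gg9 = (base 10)4905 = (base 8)11451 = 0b1001100101001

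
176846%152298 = 24548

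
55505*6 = 333030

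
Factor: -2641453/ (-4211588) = 2^ (-2)*101^1*26153^1*1052897^ (-1)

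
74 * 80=5920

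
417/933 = 139/311≈0.447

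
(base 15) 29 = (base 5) 124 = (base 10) 39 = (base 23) 1g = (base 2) 100111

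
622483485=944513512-322030027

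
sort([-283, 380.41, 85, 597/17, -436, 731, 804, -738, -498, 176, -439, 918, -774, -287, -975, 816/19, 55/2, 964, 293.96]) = [-975, -774, -738, -498, -439, -436, -287, -283, 55/2, 597/17, 816/19, 85, 176, 293.96, 380.41, 731, 804, 918, 964]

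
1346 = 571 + 775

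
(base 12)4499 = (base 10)7605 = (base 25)c45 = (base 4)1312311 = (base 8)16665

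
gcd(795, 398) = 1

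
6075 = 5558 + 517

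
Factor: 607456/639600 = 2^1*3^(-1)*5^(-2)*13^(-1)*463^1 = 926/975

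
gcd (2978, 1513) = 1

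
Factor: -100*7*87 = -1*2^2*3^1*5^2*7^1*29^1 = -60900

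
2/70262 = 1/35131 ≈ 0.0000285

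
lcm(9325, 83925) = 83925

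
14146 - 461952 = -447806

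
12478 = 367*34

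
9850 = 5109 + 4741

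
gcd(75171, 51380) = 1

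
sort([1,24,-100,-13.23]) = [-100,-13.23,1,24]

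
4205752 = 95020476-90814724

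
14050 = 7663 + 6387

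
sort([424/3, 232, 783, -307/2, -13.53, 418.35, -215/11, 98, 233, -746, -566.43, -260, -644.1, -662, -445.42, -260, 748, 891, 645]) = [-746, -662, -644.1, -566.43, -445.42, -260, -260, -307/2, -215/11, -13.53, 98, 424/3, 232, 233, 418.35, 645, 748, 783, 891]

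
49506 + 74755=124261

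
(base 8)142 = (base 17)5d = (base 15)68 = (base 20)4i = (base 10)98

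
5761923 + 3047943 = 8809866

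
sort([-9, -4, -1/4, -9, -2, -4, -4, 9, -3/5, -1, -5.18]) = [-9, -9, -5.18, -4, -4, -4, -2, -1, -3/5, -1/4, 9]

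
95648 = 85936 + 9712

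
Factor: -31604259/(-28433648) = 2^(-4)*3^1*1103^1*9551^1*1777103^(-1)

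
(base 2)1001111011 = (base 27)ne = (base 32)jr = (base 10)635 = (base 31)kf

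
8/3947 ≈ 0.00203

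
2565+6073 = 8638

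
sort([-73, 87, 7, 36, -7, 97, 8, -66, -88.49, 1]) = [-88.49, -73, -66, -7, 1, 7, 8, 36, 87, 97]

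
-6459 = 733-7192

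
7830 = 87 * 90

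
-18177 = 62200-80377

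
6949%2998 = 953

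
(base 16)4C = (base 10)76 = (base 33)2A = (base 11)6A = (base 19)40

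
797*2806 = 2236382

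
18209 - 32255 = -14046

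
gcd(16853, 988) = 19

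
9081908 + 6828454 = 15910362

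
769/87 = 8 + 73/87 ≈ 8.84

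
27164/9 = 3018 + 2/9 ≈ 3018.22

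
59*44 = 2596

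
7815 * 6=46890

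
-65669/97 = -677 = -677.00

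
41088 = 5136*8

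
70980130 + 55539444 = 126519574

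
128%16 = 0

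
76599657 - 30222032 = 46377625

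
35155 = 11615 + 23540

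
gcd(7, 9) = 1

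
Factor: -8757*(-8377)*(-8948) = -1*2^2*3^2*7^1*139^1*2237^1*8377^1 = -656401916772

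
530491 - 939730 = -409239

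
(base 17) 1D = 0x1E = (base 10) 30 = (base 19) 1B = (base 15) 20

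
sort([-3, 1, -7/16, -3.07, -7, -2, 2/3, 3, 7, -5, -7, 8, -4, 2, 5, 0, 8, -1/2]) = [-7, -7, -5, -4, -3.07, -3, -2, -1/2, -7/16, 0, 2/3, 1, 2, 3, 5, 7, 8, 8]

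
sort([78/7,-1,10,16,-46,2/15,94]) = [-46,-1,2/15,10,78/7,16,94]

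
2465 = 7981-5516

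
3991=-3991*(-1)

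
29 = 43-14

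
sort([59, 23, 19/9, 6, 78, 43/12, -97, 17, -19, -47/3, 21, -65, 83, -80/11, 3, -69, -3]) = [-97, -69, -65, -19, -47/3, -80/11, -3, 19/9, 3, 43/12, 6, 17, 21, 23, 59, 78, 83]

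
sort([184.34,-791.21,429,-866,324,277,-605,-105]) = [-866,-791.21,-605,-105,184.34,277,324,429]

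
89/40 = 2 + 9/40 ≈ 2.23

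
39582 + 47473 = 87055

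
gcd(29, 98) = 1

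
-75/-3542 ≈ 0.0212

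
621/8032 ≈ 0.0773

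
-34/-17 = 2 = 2.00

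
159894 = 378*423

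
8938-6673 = 2265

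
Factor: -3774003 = -1 * 3^1 * 1258001^1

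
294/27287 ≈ 0.0108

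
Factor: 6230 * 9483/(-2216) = -1 * 2^(-2) * 3^1 * 5^1 * 7^1 * 29^1 * 89^1 * 109^1 * 277^(-1) = -29539545/1108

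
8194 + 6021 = 14215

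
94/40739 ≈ 0.00231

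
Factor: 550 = 2^1 * 5^2 * 11^1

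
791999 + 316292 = 1108291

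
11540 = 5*2308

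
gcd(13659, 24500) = 1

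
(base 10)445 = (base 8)675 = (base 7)1204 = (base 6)2021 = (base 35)cp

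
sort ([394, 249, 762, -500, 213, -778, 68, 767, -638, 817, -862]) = [-862, -778, -638, -500, 68, 213, 249, 394, 762, 767, 817]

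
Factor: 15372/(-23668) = -1*3^2*7^1*97^(-1) = -63/97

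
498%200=98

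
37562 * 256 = 9615872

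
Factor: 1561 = 7^1*223^1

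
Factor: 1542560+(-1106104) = 2^3*89^1*613^1 = 436456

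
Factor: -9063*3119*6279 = -1*3^3*7^1*13^1*19^1*23^1*53^1*3119^1 = -177491613663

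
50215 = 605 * 83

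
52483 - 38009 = 14474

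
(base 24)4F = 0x6F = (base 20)5B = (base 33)3C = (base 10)111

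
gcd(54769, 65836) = 1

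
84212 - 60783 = 23429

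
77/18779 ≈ 0.00410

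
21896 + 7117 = 29013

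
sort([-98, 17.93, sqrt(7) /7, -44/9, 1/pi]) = [-98, -44/9, 1/pi, sqrt(7) /7, 17.93]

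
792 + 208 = 1000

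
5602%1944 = 1714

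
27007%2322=1465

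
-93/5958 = -31/1986 ≈ -0.0156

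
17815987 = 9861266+7954721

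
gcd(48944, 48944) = 48944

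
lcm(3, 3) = 3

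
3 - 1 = 2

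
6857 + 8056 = 14913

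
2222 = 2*1111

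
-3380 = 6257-9637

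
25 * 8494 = 212350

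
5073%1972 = 1129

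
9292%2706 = 1174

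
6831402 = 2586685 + 4244717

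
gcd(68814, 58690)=2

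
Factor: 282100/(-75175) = -1 * 2^2 * 7^1 * 13^1 * 97^(-1) = -364/97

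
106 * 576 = 61056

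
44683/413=108 + 79/413 ≈ 108.19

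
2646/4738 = 1323/2369 ≈ 0.558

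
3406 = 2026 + 1380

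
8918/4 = 4459/2 = 2229.50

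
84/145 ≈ 0.579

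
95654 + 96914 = 192568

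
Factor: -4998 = -1*2^1*3^1*7^2*17^1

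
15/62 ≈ 0.242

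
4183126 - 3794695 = 388431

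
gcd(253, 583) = 11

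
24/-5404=-6/1351 ≈ -0.00444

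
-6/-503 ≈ 0.0119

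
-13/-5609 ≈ 0.00232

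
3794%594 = 230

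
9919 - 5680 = 4239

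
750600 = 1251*600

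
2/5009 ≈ 0.000399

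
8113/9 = 901 + 4/9 ≈ 901.44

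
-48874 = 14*(-3491)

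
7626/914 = 3813/457 ≈ 8.34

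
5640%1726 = 462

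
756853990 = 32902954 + 723951036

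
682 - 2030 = -1348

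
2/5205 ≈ 0.000384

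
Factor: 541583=7^1*77369^1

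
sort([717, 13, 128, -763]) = [-763, 13, 128, 717]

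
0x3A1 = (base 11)775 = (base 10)929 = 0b1110100001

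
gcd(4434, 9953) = 1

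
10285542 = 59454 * 173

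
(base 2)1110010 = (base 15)79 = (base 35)39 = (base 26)4a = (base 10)114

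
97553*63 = 6145839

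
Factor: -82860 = -1*2^2*3^1*5^1*1381^1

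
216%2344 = 216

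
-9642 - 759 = -10401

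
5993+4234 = 10227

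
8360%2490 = 890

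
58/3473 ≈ 0.0167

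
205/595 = 41/119 ≈ 0.345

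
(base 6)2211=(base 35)el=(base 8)777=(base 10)511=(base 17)1d1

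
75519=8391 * 9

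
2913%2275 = 638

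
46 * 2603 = 119738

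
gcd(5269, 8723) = 11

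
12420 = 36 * 345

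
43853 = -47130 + 90983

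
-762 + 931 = 169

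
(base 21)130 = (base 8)770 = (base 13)2ca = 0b111111000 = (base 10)504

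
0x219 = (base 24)m9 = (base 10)537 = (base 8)1031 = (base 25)lc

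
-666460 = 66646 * (-10)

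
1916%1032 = 884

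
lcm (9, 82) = 738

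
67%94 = 67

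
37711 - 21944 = 15767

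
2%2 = 0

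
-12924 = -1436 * 9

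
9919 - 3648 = 6271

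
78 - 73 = 5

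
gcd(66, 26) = 2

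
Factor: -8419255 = -1 * 5^1 * 13^1 * 129527^1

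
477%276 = 201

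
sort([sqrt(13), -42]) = [-42, sqrt(13)]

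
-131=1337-1468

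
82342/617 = 133 + 281/617 ≈ 133.46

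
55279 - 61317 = -6038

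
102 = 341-239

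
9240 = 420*22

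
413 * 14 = 5782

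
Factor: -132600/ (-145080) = 3^ (-1)*5^1*17^1*31^ (-1) = 85/93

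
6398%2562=1274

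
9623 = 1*9623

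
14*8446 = 118244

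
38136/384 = 1589/16 ≈ 99.31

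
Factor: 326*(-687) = -1*2^1*3^1*163^1*229^1 = -223962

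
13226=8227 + 4999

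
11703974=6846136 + 4857838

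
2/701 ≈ 0.00285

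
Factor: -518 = -1 * 2^1 * 7^1 * 37^1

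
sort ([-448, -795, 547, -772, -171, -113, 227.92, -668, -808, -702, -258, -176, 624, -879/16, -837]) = [-837, -808, -795, -772, -702, -668, -448, -258, -176, -171, -113, -879/16, 227.92, 547, 624]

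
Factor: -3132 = -1 * 2^2 * 3^3 * 29^1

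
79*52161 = 4120719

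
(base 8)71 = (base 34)1n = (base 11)52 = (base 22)2d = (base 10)57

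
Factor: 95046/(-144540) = -1*2^(-1)*3^(-1)*5^(-1)*7^1*11^(-1)*31^1 = -217/330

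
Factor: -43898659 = -1*7^2*41^1*21851^1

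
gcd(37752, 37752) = 37752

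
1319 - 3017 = -1698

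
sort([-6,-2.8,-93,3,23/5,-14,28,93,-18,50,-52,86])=[-93,-52,-18,-14,-6,-2.8,3,23/5,28,50,86,93]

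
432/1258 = 216/629 ≈ 0.343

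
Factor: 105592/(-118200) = -1 * 3^(-1) * 5^(-2) * 67^1 = -67/75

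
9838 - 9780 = 58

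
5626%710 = 656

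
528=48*11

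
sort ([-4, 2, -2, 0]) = [-4, -2, 0, 2]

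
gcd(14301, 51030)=63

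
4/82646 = 2/41323≈0.0000484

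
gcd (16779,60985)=1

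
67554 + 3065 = 70619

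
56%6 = 2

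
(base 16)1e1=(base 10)481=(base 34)e5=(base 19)166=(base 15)221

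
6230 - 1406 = 4824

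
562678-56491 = 506187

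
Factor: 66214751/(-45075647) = -1 * 347^(-1) * 2339^1 * 28309^1 * 129901^(-1)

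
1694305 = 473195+1221110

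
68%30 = 8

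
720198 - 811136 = -90938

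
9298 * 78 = 725244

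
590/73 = 8 + 6/73≈8.08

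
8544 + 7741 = 16285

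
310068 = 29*10692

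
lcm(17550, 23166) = 579150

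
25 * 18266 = 456650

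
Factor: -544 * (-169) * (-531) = -1 * 2^5 * 3^2 * 13^2 * 17^1 * 59^1 = -48818016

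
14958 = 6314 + 8644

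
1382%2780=1382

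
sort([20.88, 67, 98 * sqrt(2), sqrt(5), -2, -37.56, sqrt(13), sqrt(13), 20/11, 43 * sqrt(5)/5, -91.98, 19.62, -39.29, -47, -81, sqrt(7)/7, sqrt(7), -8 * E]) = [-91.98, -81, -47, -39.29, -37.56, -8 * E, -2, sqrt(7)/7, 20/11, sqrt(5), sqrt(7), sqrt(13), sqrt(13), 43 * sqrt(5)/5, 19.62, 20.88, 67, 98 * sqrt(2)]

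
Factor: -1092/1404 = -1 * 3^(-2) * 7^1 = -7/9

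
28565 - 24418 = 4147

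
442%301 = 141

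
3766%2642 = 1124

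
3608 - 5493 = -1885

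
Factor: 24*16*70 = 2^8*3^1*5^1*7^1 = 26880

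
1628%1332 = 296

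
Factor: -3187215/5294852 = -1*2^(-2)*3^3*5^1*523^(-1)*2531^(-1)*23609^1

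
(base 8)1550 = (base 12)608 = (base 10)872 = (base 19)27h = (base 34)pm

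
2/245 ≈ 0.00816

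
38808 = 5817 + 32991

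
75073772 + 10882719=85956491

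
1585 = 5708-4123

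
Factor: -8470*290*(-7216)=2^6*5^2*7^1*11^3*29^1*41^1=17724660800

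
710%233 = 11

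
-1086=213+-1299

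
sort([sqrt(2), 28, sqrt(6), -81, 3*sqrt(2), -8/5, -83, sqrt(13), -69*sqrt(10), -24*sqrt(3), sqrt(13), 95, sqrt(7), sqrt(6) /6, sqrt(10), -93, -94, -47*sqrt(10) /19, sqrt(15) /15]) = [-69*sqrt(10), -94, -93, -83, -81, -24*sqrt(3), -47*sqrt(10) /19, -8/5, sqrt(15) /15, sqrt(6) /6, sqrt(2), sqrt(6), sqrt(7), sqrt(10), sqrt(13), sqrt(13), 3*sqrt(2), 28, 95]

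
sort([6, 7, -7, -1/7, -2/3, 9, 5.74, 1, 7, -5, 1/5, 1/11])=[-7, -5, -2/3, -1/7, 1/11, 1/5, 1, 5.74, 6, 7, 7, 9]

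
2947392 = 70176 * 42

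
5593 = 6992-1399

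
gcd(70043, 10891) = 1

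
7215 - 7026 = 189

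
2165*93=201345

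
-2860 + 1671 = -1189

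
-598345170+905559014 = 307213844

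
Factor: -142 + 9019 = 3^1 * 11^1 * 269^1 = 8877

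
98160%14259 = 12606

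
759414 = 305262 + 454152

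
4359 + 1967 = 6326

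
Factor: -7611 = -1*3^1*43^1*59^1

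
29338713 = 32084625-2745912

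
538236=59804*9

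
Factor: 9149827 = 9149827^1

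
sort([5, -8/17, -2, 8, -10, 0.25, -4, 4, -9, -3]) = [-10, -9, -4, -3, -2, -8/17, 0.25, 4, 5, 8]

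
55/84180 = 11/16836 ≈ 0.000653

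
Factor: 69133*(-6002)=-1*2^1*257^1*269^1*3001^1=-414936266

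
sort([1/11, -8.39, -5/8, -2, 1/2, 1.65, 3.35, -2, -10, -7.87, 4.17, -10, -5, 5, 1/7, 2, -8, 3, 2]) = [-10, -10, -8.39, -8, -7.87, -5, -2, -2, -5/8, 1/11, 1/7, 1/2, 1.65, 2, 2, 3, 3.35, 4.17, 5]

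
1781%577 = 50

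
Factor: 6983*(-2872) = -1*2^3*359^1*6983^1 = -20055176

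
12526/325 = 38 + 176/325 ≈ 38.54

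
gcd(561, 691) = 1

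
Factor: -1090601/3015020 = -1*2^(-2)*5^(-1)*17^1*233^(-1)*647^(-1)*64153^1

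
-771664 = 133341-905005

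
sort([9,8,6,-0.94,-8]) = [-8,-0.94,6,8,9]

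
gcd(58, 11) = 1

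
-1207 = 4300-5507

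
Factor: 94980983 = 94980983^1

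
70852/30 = 35426/15 ≈ 2361.73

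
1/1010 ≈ 0.000990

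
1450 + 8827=10277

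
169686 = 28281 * 6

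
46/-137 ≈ -0.336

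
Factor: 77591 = 77591^1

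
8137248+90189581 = 98326829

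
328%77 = 20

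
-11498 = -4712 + -6786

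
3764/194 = 19+39/97 ≈ 19.40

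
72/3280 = 9/410 ≈ 0.0220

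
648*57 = 36936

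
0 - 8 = -8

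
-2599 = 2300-4899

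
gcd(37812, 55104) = 12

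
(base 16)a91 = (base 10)2705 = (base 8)5221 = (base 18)865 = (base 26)401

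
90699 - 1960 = 88739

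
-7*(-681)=4767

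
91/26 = 7/2 = 3.50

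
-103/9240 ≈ -0.0111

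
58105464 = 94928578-36823114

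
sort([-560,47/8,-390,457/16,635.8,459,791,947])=[-560,-390,47/8,457/16,459,635.8,791,947]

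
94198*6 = 565188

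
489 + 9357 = 9846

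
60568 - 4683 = 55885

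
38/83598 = 19/41799≈0.000455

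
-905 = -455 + -450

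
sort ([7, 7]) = [7, 7]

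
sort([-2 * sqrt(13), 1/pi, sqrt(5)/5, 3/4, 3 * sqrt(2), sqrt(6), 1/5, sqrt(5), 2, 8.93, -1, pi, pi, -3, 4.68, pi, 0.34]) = [-2 * sqrt(13), -3, -1, 1/5, 1/pi, 0.34, sqrt(5)/5, 3/4, 2, sqrt(5), sqrt(6), pi, pi, pi, 3 * sqrt(2), 4.68, 8.93]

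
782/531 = 1 + 251/531 ≈ 1.47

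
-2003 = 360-2363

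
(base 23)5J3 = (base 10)3085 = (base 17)AB8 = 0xC0D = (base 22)685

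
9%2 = 1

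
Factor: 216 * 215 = 2^3 * 3^3 * 5^1 * 43^1 = 46440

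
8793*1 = 8793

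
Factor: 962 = 2^1*13^1*37^1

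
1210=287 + 923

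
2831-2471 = 360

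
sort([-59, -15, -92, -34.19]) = [-92, -59, -34.19, -15]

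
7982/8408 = 3991/4204≈0.949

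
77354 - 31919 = 45435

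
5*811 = 4055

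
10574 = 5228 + 5346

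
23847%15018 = 8829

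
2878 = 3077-199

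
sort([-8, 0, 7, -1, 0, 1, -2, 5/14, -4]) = [-8, -4, -2, -1, 0, 0, 5/14, 1, 7]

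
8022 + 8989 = 17011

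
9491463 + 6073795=15565258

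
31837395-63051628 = -31214233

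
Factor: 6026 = 2^1*23^1*131^1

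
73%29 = 15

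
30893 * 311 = 9607723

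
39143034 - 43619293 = -4476259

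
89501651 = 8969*9979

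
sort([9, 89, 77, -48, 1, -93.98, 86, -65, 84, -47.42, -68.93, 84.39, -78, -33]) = [-93.98, -78, -68.93, -65, -48, -47.42, -33, 1, 9, 77, 84, 84.39, 86, 89]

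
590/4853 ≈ 0.122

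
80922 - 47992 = 32930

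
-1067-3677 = -4744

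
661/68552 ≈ 0.00964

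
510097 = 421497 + 88600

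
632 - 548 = 84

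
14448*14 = 202272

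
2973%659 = 337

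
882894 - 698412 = 184482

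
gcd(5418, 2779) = 7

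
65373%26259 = 12855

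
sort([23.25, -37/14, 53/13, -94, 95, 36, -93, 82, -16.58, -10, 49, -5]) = [-94, -93, -16.58, -10, -5, -37/14, 53/13, 23.25, 36, 49, 82, 95]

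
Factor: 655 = 5^1*131^1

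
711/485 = 1+226/485 ≈ 1.47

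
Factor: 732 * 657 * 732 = 2^4 * 3^4 * 61^2 * 73^1 = 352036368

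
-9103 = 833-9936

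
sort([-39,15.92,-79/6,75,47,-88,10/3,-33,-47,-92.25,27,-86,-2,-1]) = [-92.25,-88,-86,-47,-39,-33,-79/6,-2,-1,10/3,15.92,27,47,75]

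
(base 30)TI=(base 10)888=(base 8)1570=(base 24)1D0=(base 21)206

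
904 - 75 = 829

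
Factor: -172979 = -1*41^1*4219^1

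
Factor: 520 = 2^3*5^1*13^1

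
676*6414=4335864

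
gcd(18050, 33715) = 5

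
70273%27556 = 15161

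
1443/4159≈0.347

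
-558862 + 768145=209283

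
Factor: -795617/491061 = -1*3^(-1)*17^2*191^(-1)*857^(-1)*2753^1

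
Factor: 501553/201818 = 2^ (-1)*13^1*19^ (-1)*41^1*47^ (-1)*113^ (-1)*941^1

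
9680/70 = 968/7 ≈ 138.29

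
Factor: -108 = -1*2^2*3^3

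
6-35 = -29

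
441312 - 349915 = 91397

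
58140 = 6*9690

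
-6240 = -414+-5826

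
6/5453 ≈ 0.00110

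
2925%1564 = 1361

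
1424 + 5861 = 7285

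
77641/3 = 25880+1/3 ≈ 25880.33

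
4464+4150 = 8614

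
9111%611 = 557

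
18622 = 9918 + 8704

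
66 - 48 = 18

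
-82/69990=-41/34995 ≈ -0.00117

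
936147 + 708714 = 1644861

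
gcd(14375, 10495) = 5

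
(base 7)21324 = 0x14be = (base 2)1010010111110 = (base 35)4bp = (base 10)5310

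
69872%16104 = 5456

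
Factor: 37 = 37^1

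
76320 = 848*90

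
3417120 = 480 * 7119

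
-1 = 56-57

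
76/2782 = 38/1391 ≈ 0.0273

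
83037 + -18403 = 64634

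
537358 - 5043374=-4506016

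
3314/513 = 6 + 236/513 ≈ 6.46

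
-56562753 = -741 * 76333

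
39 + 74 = 113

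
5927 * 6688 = 39639776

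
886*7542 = 6682212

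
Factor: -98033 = -1 * 13^1 * 7541^1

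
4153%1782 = 589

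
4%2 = 0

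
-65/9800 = -13/1960 ≈ -0.00663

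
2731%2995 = 2731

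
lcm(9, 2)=18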